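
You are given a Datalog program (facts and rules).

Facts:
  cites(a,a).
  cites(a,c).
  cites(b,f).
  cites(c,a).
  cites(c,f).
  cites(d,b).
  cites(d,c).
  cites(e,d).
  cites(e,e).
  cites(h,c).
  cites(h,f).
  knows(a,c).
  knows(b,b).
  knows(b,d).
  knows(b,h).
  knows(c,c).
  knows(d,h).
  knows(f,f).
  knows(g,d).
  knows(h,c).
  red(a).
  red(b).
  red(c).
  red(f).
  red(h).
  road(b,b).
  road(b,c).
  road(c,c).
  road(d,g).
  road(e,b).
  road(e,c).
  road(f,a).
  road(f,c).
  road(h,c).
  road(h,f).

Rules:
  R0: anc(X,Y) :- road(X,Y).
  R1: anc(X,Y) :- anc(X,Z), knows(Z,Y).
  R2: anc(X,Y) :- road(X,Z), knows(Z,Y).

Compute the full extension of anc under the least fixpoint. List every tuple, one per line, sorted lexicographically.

anc(b,b)
anc(b,c)
anc(b,d)
anc(b,h)
anc(c,c)
anc(d,c)
anc(d,d)
anc(d,g)
anc(d,h)
anc(e,b)
anc(e,c)
anc(e,d)
anc(e,h)
anc(f,a)
anc(f,c)
anc(h,c)
anc(h,f)

round 1: derive anc(b,b) via R0 from road(b,b)
round 1: derive anc(b,c) via R0 from road(b,c)
round 1: derive anc(c,c) via R0 from road(c,c)
round 1: derive anc(d,g) via R0 from road(d,g)
round 1: derive anc(e,b) via R0 from road(e,b)
round 1: derive anc(e,c) via R0 from road(e,c)
round 1: derive anc(f,a) via R0 from road(f,a)
round 1: derive anc(f,c) via R0 from road(f,c)
round 1: derive anc(h,c) via R0 from road(h,c)
round 1: derive anc(h,f) via R0 from road(h,f)
round 1: derive anc(b,d) via R2 from road(b,b), knows(b,d)
round 1: derive anc(b,h) via R2 from road(b,b), knows(b,h)
round 1: derive anc(d,d) via R2 from road(d,g), knows(g,d)
round 1: derive anc(e,d) via R2 from road(e,b), knows(b,d)
round 1: derive anc(e,h) via R2 from road(e,b), knows(b,h)
round 2: derive anc(d,h) via R1 from anc(d,d), knows(d,h)
round 3: derive anc(d,c) via R1 from anc(d,h), knows(h,c)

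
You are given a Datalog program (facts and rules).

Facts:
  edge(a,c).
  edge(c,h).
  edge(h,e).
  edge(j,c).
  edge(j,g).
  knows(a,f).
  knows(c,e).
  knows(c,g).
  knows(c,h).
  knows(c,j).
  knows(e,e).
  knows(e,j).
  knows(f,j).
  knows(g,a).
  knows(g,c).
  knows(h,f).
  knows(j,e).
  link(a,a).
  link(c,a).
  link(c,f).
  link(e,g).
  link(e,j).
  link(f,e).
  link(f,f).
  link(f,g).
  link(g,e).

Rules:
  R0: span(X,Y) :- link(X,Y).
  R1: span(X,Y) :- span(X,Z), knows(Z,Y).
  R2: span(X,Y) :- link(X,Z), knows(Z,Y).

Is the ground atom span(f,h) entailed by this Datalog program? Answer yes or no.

round 1: derive span(a,a) via R0 from link(a,a)
round 1: derive span(c,a) via R0 from link(c,a)
round 1: derive span(c,f) via R0 from link(c,f)
round 1: derive span(e,g) via R0 from link(e,g)
round 1: derive span(e,j) via R0 from link(e,j)
round 1: derive span(f,e) via R0 from link(f,e)
round 1: derive span(f,f) via R0 from link(f,f)
round 1: derive span(f,g) via R0 from link(f,g)
round 1: derive span(g,e) via R0 from link(g,e)
round 1: derive span(a,f) via R2 from link(a,a), knows(a,f)
round 1: derive span(c,j) via R2 from link(c,f), knows(f,j)
round 1: derive span(e,a) via R2 from link(e,g), knows(g,a)
round 1: derive span(e,c) via R2 from link(e,g), knows(g,c)
round 1: derive span(e,e) via R2 from link(e,j), knows(j,e)
round 1: derive span(f,a) via R2 from link(f,g), knows(g,a)
round 1: derive span(f,c) via R2 from link(f,g), knows(g,c)
round 1: derive span(f,j) via R2 from link(f,e), knows(e,j)
round 1: derive span(g,j) via R2 from link(g,e), knows(e,j)
round 2: derive span(a,j) via R1 from span(a,f), knows(f,j)
round 2: derive span(c,e) via R1 from span(c,j), knows(j,e)
round 2: derive span(e,f) via R1 from span(e,a), knows(a,f)
round 2: derive span(e,h) via R1 from span(e,c), knows(c,h)
round 2: derive span(f,h) via R1 from span(f,c), knows(c,h)
round 3: derive span(a,e) via R1 from span(a,j), knows(j,e)

yes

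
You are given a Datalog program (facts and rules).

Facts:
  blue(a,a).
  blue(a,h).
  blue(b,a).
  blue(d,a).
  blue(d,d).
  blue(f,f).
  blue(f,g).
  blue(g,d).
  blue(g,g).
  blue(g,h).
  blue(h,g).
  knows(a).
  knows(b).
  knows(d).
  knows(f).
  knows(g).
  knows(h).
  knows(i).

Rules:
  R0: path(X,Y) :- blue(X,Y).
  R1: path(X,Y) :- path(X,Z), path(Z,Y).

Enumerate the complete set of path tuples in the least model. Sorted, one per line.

path(a,a)
path(a,d)
path(a,g)
path(a,h)
path(b,a)
path(b,d)
path(b,g)
path(b,h)
path(d,a)
path(d,d)
path(d,g)
path(d,h)
path(f,a)
path(f,d)
path(f,f)
path(f,g)
path(f,h)
path(g,a)
path(g,d)
path(g,g)
path(g,h)
path(h,a)
path(h,d)
path(h,g)
path(h,h)

round 1: derive path(a,a) via R0 from blue(a,a)
round 1: derive path(a,h) via R0 from blue(a,h)
round 1: derive path(b,a) via R0 from blue(b,a)
round 1: derive path(d,a) via R0 from blue(d,a)
round 1: derive path(d,d) via R0 from blue(d,d)
round 1: derive path(f,f) via R0 from blue(f,f)
round 1: derive path(f,g) via R0 from blue(f,g)
round 1: derive path(g,d) via R0 from blue(g,d)
round 1: derive path(g,g) via R0 from blue(g,g)
round 1: derive path(g,h) via R0 from blue(g,h)
round 1: derive path(h,g) via R0 from blue(h,g)
round 2: derive path(a,g) via R1 from path(a,h), path(h,g)
round 2: derive path(b,h) via R1 from path(b,a), path(a,h)
round 2: derive path(d,h) via R1 from path(d,a), path(a,h)
round 2: derive path(f,d) via R1 from path(f,g), path(g,d)
round 2: derive path(f,h) via R1 from path(f,g), path(g,h)
round 2: derive path(g,a) via R1 from path(g,d), path(d,a)
round 2: derive path(h,d) via R1 from path(h,g), path(g,d)
round 2: derive path(h,h) via R1 from path(h,g), path(g,h)
round 3: derive path(a,d) via R1 from path(a,g), path(g,d)
round 3: derive path(b,d) via R1 from path(b,h), path(h,d)
round 3: derive path(b,g) via R1 from path(b,a), path(a,g)
round 3: derive path(d,g) via R1 from path(d,a), path(a,g)
round 3: derive path(f,a) via R1 from path(f,d), path(d,a)
round 3: derive path(h,a) via R1 from path(h,d), path(d,a)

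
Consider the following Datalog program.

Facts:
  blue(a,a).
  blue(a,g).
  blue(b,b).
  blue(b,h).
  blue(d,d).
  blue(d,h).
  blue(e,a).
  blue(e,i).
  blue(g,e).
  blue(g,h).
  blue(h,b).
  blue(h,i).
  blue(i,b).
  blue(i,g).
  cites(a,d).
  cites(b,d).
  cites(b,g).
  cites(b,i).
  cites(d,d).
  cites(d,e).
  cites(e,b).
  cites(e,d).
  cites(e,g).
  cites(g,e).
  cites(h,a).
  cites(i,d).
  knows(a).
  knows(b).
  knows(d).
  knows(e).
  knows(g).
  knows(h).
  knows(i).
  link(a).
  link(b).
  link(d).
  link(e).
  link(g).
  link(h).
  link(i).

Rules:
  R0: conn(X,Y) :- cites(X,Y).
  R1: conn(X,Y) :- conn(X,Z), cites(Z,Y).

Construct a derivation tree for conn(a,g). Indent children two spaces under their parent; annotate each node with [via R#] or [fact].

round 1: derive conn(a,d) via R0 from cites(a,d)
round 1: derive conn(b,d) via R0 from cites(b,d)
round 1: derive conn(b,g) via R0 from cites(b,g)
round 1: derive conn(b,i) via R0 from cites(b,i)
round 1: derive conn(d,d) via R0 from cites(d,d)
round 1: derive conn(d,e) via R0 from cites(d,e)
round 1: derive conn(e,b) via R0 from cites(e,b)
round 1: derive conn(e,d) via R0 from cites(e,d)
round 1: derive conn(e,g) via R0 from cites(e,g)
round 1: derive conn(g,e) via R0 from cites(g,e)
round 1: derive conn(h,a) via R0 from cites(h,a)
round 1: derive conn(i,d) via R0 from cites(i,d)
round 2: derive conn(a,e) via R1 from conn(a,d), cites(d,e)
round 2: derive conn(b,e) via R1 from conn(b,d), cites(d,e)
round 2: derive conn(d,b) via R1 from conn(d,e), cites(e,b)
round 2: derive conn(d,g) via R1 from conn(d,e), cites(e,g)
round 2: derive conn(e,e) via R1 from conn(e,d), cites(d,e)
round 2: derive conn(e,i) via R1 from conn(e,b), cites(b,i)
round 2: derive conn(g,b) via R1 from conn(g,e), cites(e,b)
round 2: derive conn(g,d) via R1 from conn(g,e), cites(e,d)
round 2: derive conn(g,g) via R1 from conn(g,e), cites(e,g)
round 2: derive conn(h,d) via R1 from conn(h,a), cites(a,d)
round 2: derive conn(i,e) via R1 from conn(i,d), cites(d,e)
round 3: derive conn(a,b) via R1 from conn(a,e), cites(e,b)
round 3: derive conn(a,g) via R1 from conn(a,e), cites(e,g)
round 3: derive conn(b,b) via R1 from conn(b,e), cites(e,b)
round 3: derive conn(d,i) via R1 from conn(d,b), cites(b,i)
round 3: derive conn(g,i) via R1 from conn(g,b), cites(b,i)
round 3: derive conn(h,e) via R1 from conn(h,d), cites(d,e)
round 3: derive conn(i,b) via R1 from conn(i,e), cites(e,b)
round 3: derive conn(i,g) via R1 from conn(i,e), cites(e,g)
round 4: derive conn(a,i) via R1 from conn(a,b), cites(b,i)
round 4: derive conn(h,b) via R1 from conn(h,e), cites(e,b)
round 4: derive conn(h,g) via R1 from conn(h,e), cites(e,g)
round 4: derive conn(i,i) via R1 from conn(i,b), cites(b,i)
round 5: derive conn(h,i) via R1 from conn(h,b), cites(b,i)

conn(a,g)  [via R1]
  conn(a,e)  [via R1]
    conn(a,d)  [via R0]
      cites(a,d)  [fact]
    cites(d,e)  [fact]
  cites(e,g)  [fact]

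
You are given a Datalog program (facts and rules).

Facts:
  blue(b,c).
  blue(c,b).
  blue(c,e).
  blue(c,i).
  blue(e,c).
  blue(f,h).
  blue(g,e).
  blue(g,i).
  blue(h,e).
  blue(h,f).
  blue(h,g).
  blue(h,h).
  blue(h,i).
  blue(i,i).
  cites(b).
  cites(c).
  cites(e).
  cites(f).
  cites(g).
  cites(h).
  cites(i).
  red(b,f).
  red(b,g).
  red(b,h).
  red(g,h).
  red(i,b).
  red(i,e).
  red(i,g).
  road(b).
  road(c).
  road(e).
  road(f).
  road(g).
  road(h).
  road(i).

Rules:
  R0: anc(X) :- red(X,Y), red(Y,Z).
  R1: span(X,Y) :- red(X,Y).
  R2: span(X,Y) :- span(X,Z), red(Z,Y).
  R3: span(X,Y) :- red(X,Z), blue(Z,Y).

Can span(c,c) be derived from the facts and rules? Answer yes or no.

round 1: derive span(b,f) via R1 from red(b,f)
round 1: derive span(b,g) via R1 from red(b,g)
round 1: derive span(b,h) via R1 from red(b,h)
round 1: derive span(g,h) via R1 from red(g,h)
round 1: derive span(i,b) via R1 from red(i,b)
round 1: derive span(i,e) via R1 from red(i,e)
round 1: derive span(i,g) via R1 from red(i,g)
round 1: derive span(b,e) via R3 from red(b,g), blue(g,e)
round 1: derive span(b,i) via R3 from red(b,g), blue(g,i)
round 1: derive span(g,e) via R3 from red(g,h), blue(h,e)
round 1: derive span(g,f) via R3 from red(g,h), blue(h,f)
round 1: derive span(g,g) via R3 from red(g,h), blue(h,g)
round 1: derive span(g,i) via R3 from red(g,h), blue(h,i)
round 1: derive span(i,c) via R3 from red(i,b), blue(b,c)
round 1: derive span(i,i) via R3 from red(i,g), blue(g,i)
round 2: derive span(b,b) via R2 from span(b,i), red(i,b)
round 2: derive span(g,b) via R2 from span(g,i), red(i,b)
round 2: derive span(i,f) via R2 from span(i,b), red(b,f)
round 2: derive span(i,h) via R2 from span(i,b), red(b,h)

no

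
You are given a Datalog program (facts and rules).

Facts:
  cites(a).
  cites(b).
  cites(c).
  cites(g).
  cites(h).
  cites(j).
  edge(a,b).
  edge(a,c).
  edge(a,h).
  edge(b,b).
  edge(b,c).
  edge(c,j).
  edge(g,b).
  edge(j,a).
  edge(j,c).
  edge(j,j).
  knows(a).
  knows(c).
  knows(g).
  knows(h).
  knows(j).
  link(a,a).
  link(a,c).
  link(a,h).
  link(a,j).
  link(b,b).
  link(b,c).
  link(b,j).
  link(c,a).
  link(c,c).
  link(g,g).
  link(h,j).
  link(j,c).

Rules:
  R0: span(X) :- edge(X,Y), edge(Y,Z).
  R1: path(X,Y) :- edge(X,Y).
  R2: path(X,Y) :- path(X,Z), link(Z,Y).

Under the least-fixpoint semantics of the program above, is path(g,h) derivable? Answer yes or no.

yes

round 1: derive path(a,b) via R1 from edge(a,b)
round 1: derive path(a,c) via R1 from edge(a,c)
round 1: derive path(a,h) via R1 from edge(a,h)
round 1: derive path(b,b) via R1 from edge(b,b)
round 1: derive path(b,c) via R1 from edge(b,c)
round 1: derive path(c,j) via R1 from edge(c,j)
round 1: derive path(g,b) via R1 from edge(g,b)
round 1: derive path(j,a) via R1 from edge(j,a)
round 1: derive path(j,c) via R1 from edge(j,c)
round 1: derive path(j,j) via R1 from edge(j,j)
round 2: derive path(a,a) via R2 from path(a,c), link(c,a)
round 2: derive path(a,j) via R2 from path(a,b), link(b,j)
round 2: derive path(b,a) via R2 from path(b,c), link(c,a)
round 2: derive path(b,j) via R2 from path(b,b), link(b,j)
round 2: derive path(c,c) via R2 from path(c,j), link(j,c)
round 2: derive path(g,c) via R2 from path(g,b), link(b,c)
round 2: derive path(g,j) via R2 from path(g,b), link(b,j)
round 2: derive path(j,h) via R2 from path(j,a), link(a,h)
round 3: derive path(b,h) via R2 from path(b,a), link(a,h)
round 3: derive path(c,a) via R2 from path(c,c), link(c,a)
round 3: derive path(g,a) via R2 from path(g,c), link(c,a)
round 4: derive path(c,h) via R2 from path(c,a), link(a,h)
round 4: derive path(g,h) via R2 from path(g,a), link(a,h)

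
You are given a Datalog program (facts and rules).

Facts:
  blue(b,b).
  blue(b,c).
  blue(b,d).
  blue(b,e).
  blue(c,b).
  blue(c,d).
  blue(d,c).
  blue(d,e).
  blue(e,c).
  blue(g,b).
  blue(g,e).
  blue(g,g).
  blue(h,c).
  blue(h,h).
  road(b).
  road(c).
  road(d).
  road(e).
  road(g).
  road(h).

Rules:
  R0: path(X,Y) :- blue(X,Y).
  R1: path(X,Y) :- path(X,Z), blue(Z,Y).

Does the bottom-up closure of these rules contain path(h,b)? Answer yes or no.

round 1: derive path(b,b) via R0 from blue(b,b)
round 1: derive path(b,c) via R0 from blue(b,c)
round 1: derive path(b,d) via R0 from blue(b,d)
round 1: derive path(b,e) via R0 from blue(b,e)
round 1: derive path(c,b) via R0 from blue(c,b)
round 1: derive path(c,d) via R0 from blue(c,d)
round 1: derive path(d,c) via R0 from blue(d,c)
round 1: derive path(d,e) via R0 from blue(d,e)
round 1: derive path(e,c) via R0 from blue(e,c)
round 1: derive path(g,b) via R0 from blue(g,b)
round 1: derive path(g,e) via R0 from blue(g,e)
round 1: derive path(g,g) via R0 from blue(g,g)
round 1: derive path(h,c) via R0 from blue(h,c)
round 1: derive path(h,h) via R0 from blue(h,h)
round 2: derive path(c,c) via R1 from path(c,b), blue(b,c)
round 2: derive path(c,e) via R1 from path(c,b), blue(b,e)
round 2: derive path(d,b) via R1 from path(d,c), blue(c,b)
round 2: derive path(d,d) via R1 from path(d,c), blue(c,d)
round 2: derive path(e,b) via R1 from path(e,c), blue(c,b)
round 2: derive path(e,d) via R1 from path(e,c), blue(c,d)
round 2: derive path(g,c) via R1 from path(g,b), blue(b,c)
round 2: derive path(g,d) via R1 from path(g,b), blue(b,d)
round 2: derive path(h,b) via R1 from path(h,c), blue(c,b)
round 2: derive path(h,d) via R1 from path(h,c), blue(c,d)
round 3: derive path(e,e) via R1 from path(e,b), blue(b,e)
round 3: derive path(h,e) via R1 from path(h,b), blue(b,e)

yes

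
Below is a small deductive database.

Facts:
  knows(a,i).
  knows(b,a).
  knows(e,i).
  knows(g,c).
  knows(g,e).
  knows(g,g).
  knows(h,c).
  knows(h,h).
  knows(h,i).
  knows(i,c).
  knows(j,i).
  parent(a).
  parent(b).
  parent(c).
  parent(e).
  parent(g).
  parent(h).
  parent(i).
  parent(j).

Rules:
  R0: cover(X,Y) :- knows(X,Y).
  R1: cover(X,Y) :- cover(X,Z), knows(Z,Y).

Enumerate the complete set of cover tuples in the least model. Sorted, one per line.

cover(a,c)
cover(a,i)
cover(b,a)
cover(b,c)
cover(b,i)
cover(e,c)
cover(e,i)
cover(g,c)
cover(g,e)
cover(g,g)
cover(g,i)
cover(h,c)
cover(h,h)
cover(h,i)
cover(i,c)
cover(j,c)
cover(j,i)

round 1: derive cover(a,i) via R0 from knows(a,i)
round 1: derive cover(b,a) via R0 from knows(b,a)
round 1: derive cover(e,i) via R0 from knows(e,i)
round 1: derive cover(g,c) via R0 from knows(g,c)
round 1: derive cover(g,e) via R0 from knows(g,e)
round 1: derive cover(g,g) via R0 from knows(g,g)
round 1: derive cover(h,c) via R0 from knows(h,c)
round 1: derive cover(h,h) via R0 from knows(h,h)
round 1: derive cover(h,i) via R0 from knows(h,i)
round 1: derive cover(i,c) via R0 from knows(i,c)
round 1: derive cover(j,i) via R0 from knows(j,i)
round 2: derive cover(a,c) via R1 from cover(a,i), knows(i,c)
round 2: derive cover(b,i) via R1 from cover(b,a), knows(a,i)
round 2: derive cover(e,c) via R1 from cover(e,i), knows(i,c)
round 2: derive cover(g,i) via R1 from cover(g,e), knows(e,i)
round 2: derive cover(j,c) via R1 from cover(j,i), knows(i,c)
round 3: derive cover(b,c) via R1 from cover(b,i), knows(i,c)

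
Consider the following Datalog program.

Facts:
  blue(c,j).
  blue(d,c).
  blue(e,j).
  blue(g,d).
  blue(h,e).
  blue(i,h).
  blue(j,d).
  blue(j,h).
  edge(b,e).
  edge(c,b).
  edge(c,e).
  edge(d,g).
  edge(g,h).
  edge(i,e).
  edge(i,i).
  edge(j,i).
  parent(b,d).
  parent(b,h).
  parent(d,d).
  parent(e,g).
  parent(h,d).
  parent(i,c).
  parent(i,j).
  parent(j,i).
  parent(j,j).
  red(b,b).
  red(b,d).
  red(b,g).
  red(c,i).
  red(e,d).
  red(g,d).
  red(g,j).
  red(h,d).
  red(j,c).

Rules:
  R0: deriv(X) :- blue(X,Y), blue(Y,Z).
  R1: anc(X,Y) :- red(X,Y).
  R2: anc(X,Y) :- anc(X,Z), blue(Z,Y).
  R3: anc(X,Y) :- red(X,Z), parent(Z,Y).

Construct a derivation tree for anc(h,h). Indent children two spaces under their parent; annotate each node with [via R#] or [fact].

anc(h,h)  [via R2]
  anc(h,j)  [via R2]
    anc(h,c)  [via R2]
      anc(h,d)  [via R1]
        red(h,d)  [fact]
      blue(d,c)  [fact]
    blue(c,j)  [fact]
  blue(j,h)  [fact]

round 1: derive anc(b,b) via R1 from red(b,b)
round 1: derive anc(b,d) via R1 from red(b,d)
round 1: derive anc(b,g) via R1 from red(b,g)
round 1: derive anc(c,i) via R1 from red(c,i)
round 1: derive anc(e,d) via R1 from red(e,d)
round 1: derive anc(g,d) via R1 from red(g,d)
round 1: derive anc(g,j) via R1 from red(g,j)
round 1: derive anc(h,d) via R1 from red(h,d)
round 1: derive anc(j,c) via R1 from red(j,c)
round 1: derive anc(b,h) via R3 from red(b,b), parent(b,h)
round 1: derive anc(c,c) via R3 from red(c,i), parent(i,c)
round 1: derive anc(c,j) via R3 from red(c,i), parent(i,j)
round 1: derive anc(g,i) via R3 from red(g,j), parent(j,i)
round 2: derive anc(b,c) via R2 from anc(b,d), blue(d,c)
round 2: derive anc(b,e) via R2 from anc(b,h), blue(h,e)
round 2: derive anc(c,d) via R2 from anc(c,j), blue(j,d)
round 2: derive anc(c,h) via R2 from anc(c,i), blue(i,h)
round 2: derive anc(e,c) via R2 from anc(e,d), blue(d,c)
round 2: derive anc(g,c) via R2 from anc(g,d), blue(d,c)
round 2: derive anc(g,h) via R2 from anc(g,i), blue(i,h)
round 2: derive anc(h,c) via R2 from anc(h,d), blue(d,c)
round 2: derive anc(j,j) via R2 from anc(j,c), blue(c,j)
round 3: derive anc(b,j) via R2 from anc(b,c), blue(c,j)
round 3: derive anc(c,e) via R2 from anc(c,h), blue(h,e)
round 3: derive anc(e,j) via R2 from anc(e,c), blue(c,j)
round 3: derive anc(g,e) via R2 from anc(g,h), blue(h,e)
round 3: derive anc(h,j) via R2 from anc(h,c), blue(c,j)
round 3: derive anc(j,d) via R2 from anc(j,j), blue(j,d)
round 3: derive anc(j,h) via R2 from anc(j,j), blue(j,h)
round 4: derive anc(e,h) via R2 from anc(e,j), blue(j,h)
round 4: derive anc(h,h) via R2 from anc(h,j), blue(j,h)
round 4: derive anc(j,e) via R2 from anc(j,h), blue(h,e)
round 5: derive anc(e,e) via R2 from anc(e,h), blue(h,e)
round 5: derive anc(h,e) via R2 from anc(h,h), blue(h,e)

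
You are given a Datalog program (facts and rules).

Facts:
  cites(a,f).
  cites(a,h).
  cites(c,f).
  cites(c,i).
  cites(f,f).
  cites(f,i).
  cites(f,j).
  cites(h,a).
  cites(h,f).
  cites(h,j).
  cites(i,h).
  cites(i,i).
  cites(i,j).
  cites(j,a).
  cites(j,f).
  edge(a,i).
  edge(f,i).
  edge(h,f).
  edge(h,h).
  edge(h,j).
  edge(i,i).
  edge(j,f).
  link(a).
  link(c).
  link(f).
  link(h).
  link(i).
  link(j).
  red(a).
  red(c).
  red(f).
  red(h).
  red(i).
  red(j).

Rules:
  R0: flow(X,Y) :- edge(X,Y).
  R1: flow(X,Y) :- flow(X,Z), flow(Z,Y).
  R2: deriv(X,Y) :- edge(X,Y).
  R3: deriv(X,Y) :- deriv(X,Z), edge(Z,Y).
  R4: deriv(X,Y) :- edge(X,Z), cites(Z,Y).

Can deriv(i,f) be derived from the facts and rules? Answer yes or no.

yes

round 1: derive deriv(a,i) via R2 from edge(a,i)
round 1: derive deriv(f,i) via R2 from edge(f,i)
round 1: derive deriv(h,f) via R2 from edge(h,f)
round 1: derive deriv(h,h) via R2 from edge(h,h)
round 1: derive deriv(h,j) via R2 from edge(h,j)
round 1: derive deriv(i,i) via R2 from edge(i,i)
round 1: derive deriv(j,f) via R2 from edge(j,f)
round 1: derive deriv(a,h) via R4 from edge(a,i), cites(i,h)
round 1: derive deriv(a,j) via R4 from edge(a,i), cites(i,j)
round 1: derive deriv(f,h) via R4 from edge(f,i), cites(i,h)
round 1: derive deriv(f,j) via R4 from edge(f,i), cites(i,j)
round 1: derive deriv(h,a) via R4 from edge(h,h), cites(h,a)
round 1: derive deriv(h,i) via R4 from edge(h,f), cites(f,i)
round 1: derive deriv(i,h) via R4 from edge(i,i), cites(i,h)
round 1: derive deriv(i,j) via R4 from edge(i,i), cites(i,j)
round 1: derive deriv(j,i) via R4 from edge(j,f), cites(f,i)
round 1: derive deriv(j,j) via R4 from edge(j,f), cites(f,j)
round 2: derive deriv(a,f) via R3 from deriv(a,h), edge(h,f)
round 2: derive deriv(f,f) via R3 from deriv(f,h), edge(h,f)
round 2: derive deriv(i,f) via R3 from deriv(i,h), edge(h,f)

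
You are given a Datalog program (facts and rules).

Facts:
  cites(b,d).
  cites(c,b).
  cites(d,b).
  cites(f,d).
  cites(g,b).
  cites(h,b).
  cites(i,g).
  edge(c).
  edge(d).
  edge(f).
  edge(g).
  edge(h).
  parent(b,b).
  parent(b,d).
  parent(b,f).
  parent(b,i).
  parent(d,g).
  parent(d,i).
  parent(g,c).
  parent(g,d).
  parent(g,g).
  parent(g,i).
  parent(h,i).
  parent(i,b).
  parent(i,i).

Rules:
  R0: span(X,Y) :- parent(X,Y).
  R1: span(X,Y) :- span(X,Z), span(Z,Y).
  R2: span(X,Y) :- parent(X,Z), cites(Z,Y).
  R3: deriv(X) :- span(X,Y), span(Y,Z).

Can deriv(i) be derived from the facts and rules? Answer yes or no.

round 1: derive span(b,b) via R0 from parent(b,b)
round 1: derive span(b,d) via R0 from parent(b,d)
round 1: derive span(b,f) via R0 from parent(b,f)
round 1: derive span(b,i) via R0 from parent(b,i)
round 1: derive span(d,g) via R0 from parent(d,g)
round 1: derive span(d,i) via R0 from parent(d,i)
round 1: derive span(g,c) via R0 from parent(g,c)
round 1: derive span(g,d) via R0 from parent(g,d)
round 1: derive span(g,g) via R0 from parent(g,g)
round 1: derive span(g,i) via R0 from parent(g,i)
round 1: derive span(h,i) via R0 from parent(h,i)
round 1: derive span(i,b) via R0 from parent(i,b)
round 1: derive span(i,i) via R0 from parent(i,i)
round 1: derive span(b,g) via R2 from parent(b,i), cites(i,g)
round 1: derive span(d,b) via R2 from parent(d,g), cites(g,b)
round 1: derive span(g,b) via R2 from parent(g,c), cites(c,b)
round 1: derive span(h,g) via R2 from parent(h,i), cites(i,g)
round 1: derive span(i,d) via R2 from parent(i,b), cites(b,d)
round 1: derive span(i,g) via R2 from parent(i,i), cites(i,g)
round 2: derive span(b,c) via R1 from span(b,g), span(g,c)
round 2: derive span(d,c) via R1 from span(d,g), span(g,c)
round 2: derive span(d,d) via R1 from span(d,b), span(b,d)
round 2: derive span(d,f) via R1 from span(d,b), span(b,f)
round 2: derive span(g,f) via R1 from span(g,b), span(b,f)
round 2: derive span(h,b) via R1 from span(h,g), span(g,b)
round 2: derive span(h,c) via R1 from span(h,g), span(g,c)
round 2: derive span(h,d) via R1 from span(h,g), span(g,d)
round 2: derive span(i,c) via R1 from span(i,g), span(g,c)
round 2: derive span(i,f) via R1 from span(i,b), span(b,f)
round 2: derive deriv(b) via R3 from span(b,b), span(b,b)
round 2: derive deriv(d) via R3 from span(d,b), span(b,b)
round 2: derive deriv(g) via R3 from span(g,b), span(b,b)
round 2: derive deriv(h) via R3 from span(h,g), span(g,b)
round 2: derive deriv(i) via R3 from span(i,b), span(b,b)
round 3: derive span(h,f) via R1 from span(h,b), span(b,f)

yes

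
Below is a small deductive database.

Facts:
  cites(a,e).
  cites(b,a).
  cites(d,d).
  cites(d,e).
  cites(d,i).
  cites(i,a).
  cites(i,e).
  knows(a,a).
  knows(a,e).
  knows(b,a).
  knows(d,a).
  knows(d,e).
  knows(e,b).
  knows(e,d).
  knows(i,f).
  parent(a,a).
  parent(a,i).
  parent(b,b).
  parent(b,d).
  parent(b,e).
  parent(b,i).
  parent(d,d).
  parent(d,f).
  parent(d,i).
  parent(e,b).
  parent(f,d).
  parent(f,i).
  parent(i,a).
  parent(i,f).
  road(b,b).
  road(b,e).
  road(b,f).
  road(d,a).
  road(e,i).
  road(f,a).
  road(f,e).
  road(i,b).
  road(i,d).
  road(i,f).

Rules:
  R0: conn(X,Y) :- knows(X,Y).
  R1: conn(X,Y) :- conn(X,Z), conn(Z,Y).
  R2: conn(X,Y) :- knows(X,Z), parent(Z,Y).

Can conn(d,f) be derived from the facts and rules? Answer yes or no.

round 1: derive conn(a,a) via R0 from knows(a,a)
round 1: derive conn(a,e) via R0 from knows(a,e)
round 1: derive conn(b,a) via R0 from knows(b,a)
round 1: derive conn(d,a) via R0 from knows(d,a)
round 1: derive conn(d,e) via R0 from knows(d,e)
round 1: derive conn(e,b) via R0 from knows(e,b)
round 1: derive conn(e,d) via R0 from knows(e,d)
round 1: derive conn(i,f) via R0 from knows(i,f)
round 1: derive conn(a,b) via R2 from knows(a,e), parent(e,b)
round 1: derive conn(a,i) via R2 from knows(a,a), parent(a,i)
round 1: derive conn(b,i) via R2 from knows(b,a), parent(a,i)
round 1: derive conn(d,b) via R2 from knows(d,e), parent(e,b)
round 1: derive conn(d,i) via R2 from knows(d,a), parent(a,i)
round 1: derive conn(e,e) via R2 from knows(e,b), parent(b,e)
round 1: derive conn(e,f) via R2 from knows(e,d), parent(d,f)
round 1: derive conn(e,i) via R2 from knows(e,b), parent(b,i)
round 1: derive conn(i,d) via R2 from knows(i,f), parent(f,d)
round 1: derive conn(i,i) via R2 from knows(i,f), parent(f,i)
round 2: derive conn(a,d) via R1 from conn(a,e), conn(e,d)
round 2: derive conn(a,f) via R1 from conn(a,e), conn(e,f)
round 2: derive conn(b,b) via R1 from conn(b,a), conn(a,b)
round 2: derive conn(b,d) via R1 from conn(b,i), conn(i,d)
round 2: derive conn(b,e) via R1 from conn(b,a), conn(a,e)
round 2: derive conn(b,f) via R1 from conn(b,i), conn(i,f)
round 2: derive conn(d,d) via R1 from conn(d,e), conn(e,d)
round 2: derive conn(d,f) via R1 from conn(d,e), conn(e,f)
round 2: derive conn(e,a) via R1 from conn(e,b), conn(b,a)
round 2: derive conn(i,a) via R1 from conn(i,d), conn(d,a)
round 2: derive conn(i,b) via R1 from conn(i,d), conn(d,b)
round 2: derive conn(i,e) via R1 from conn(i,d), conn(d,e)

yes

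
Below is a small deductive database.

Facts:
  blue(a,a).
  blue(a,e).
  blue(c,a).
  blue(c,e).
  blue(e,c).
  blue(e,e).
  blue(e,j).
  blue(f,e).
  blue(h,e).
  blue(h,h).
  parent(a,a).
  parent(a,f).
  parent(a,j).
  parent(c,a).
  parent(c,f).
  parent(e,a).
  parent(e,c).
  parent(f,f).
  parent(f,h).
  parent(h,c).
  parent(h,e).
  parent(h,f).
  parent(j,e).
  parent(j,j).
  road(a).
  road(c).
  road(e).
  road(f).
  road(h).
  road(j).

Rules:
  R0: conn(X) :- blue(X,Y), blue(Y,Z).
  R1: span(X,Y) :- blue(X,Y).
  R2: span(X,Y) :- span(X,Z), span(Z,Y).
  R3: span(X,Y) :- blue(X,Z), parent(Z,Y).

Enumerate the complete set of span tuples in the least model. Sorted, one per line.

span(a,a)
span(a,c)
span(a,e)
span(a,f)
span(a,j)
span(c,a)
span(c,c)
span(c,e)
span(c,f)
span(c,j)
span(e,a)
span(e,c)
span(e,e)
span(e,f)
span(e,j)
span(f,a)
span(f,c)
span(f,e)
span(f,f)
span(f,j)
span(h,a)
span(h,c)
span(h,e)
span(h,f)
span(h,h)
span(h,j)

round 1: derive span(a,a) via R1 from blue(a,a)
round 1: derive span(a,e) via R1 from blue(a,e)
round 1: derive span(c,a) via R1 from blue(c,a)
round 1: derive span(c,e) via R1 from blue(c,e)
round 1: derive span(e,c) via R1 from blue(e,c)
round 1: derive span(e,e) via R1 from blue(e,e)
round 1: derive span(e,j) via R1 from blue(e,j)
round 1: derive span(f,e) via R1 from blue(f,e)
round 1: derive span(h,e) via R1 from blue(h,e)
round 1: derive span(h,h) via R1 from blue(h,h)
round 1: derive span(a,c) via R3 from blue(a,e), parent(e,c)
round 1: derive span(a,f) via R3 from blue(a,a), parent(a,f)
round 1: derive span(a,j) via R3 from blue(a,a), parent(a,j)
round 1: derive span(c,c) via R3 from blue(c,e), parent(e,c)
round 1: derive span(c,f) via R3 from blue(c,a), parent(a,f)
round 1: derive span(c,j) via R3 from blue(c,a), parent(a,j)
round 1: derive span(e,a) via R3 from blue(e,c), parent(c,a)
round 1: derive span(e,f) via R3 from blue(e,c), parent(c,f)
round 1: derive span(f,a) via R3 from blue(f,e), parent(e,a)
round 1: derive span(f,c) via R3 from blue(f,e), parent(e,c)
round 1: derive span(h,a) via R3 from blue(h,e), parent(e,a)
round 1: derive span(h,c) via R3 from blue(h,e), parent(e,c)
round 1: derive span(h,f) via R3 from blue(h,h), parent(h,f)
round 2: derive span(f,f) via R2 from span(f,a), span(a,f)
round 2: derive span(f,j) via R2 from span(f,a), span(a,j)
round 2: derive span(h,j) via R2 from span(h,a), span(a,j)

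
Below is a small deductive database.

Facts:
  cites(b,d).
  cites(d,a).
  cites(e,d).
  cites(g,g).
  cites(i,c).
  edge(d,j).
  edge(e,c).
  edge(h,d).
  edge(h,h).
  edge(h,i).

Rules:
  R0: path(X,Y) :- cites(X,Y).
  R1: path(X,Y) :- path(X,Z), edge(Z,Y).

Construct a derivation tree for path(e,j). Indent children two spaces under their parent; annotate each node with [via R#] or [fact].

round 1: derive path(b,d) via R0 from cites(b,d)
round 1: derive path(d,a) via R0 from cites(d,a)
round 1: derive path(e,d) via R0 from cites(e,d)
round 1: derive path(g,g) via R0 from cites(g,g)
round 1: derive path(i,c) via R0 from cites(i,c)
round 2: derive path(b,j) via R1 from path(b,d), edge(d,j)
round 2: derive path(e,j) via R1 from path(e,d), edge(d,j)

path(e,j)  [via R1]
  path(e,d)  [via R0]
    cites(e,d)  [fact]
  edge(d,j)  [fact]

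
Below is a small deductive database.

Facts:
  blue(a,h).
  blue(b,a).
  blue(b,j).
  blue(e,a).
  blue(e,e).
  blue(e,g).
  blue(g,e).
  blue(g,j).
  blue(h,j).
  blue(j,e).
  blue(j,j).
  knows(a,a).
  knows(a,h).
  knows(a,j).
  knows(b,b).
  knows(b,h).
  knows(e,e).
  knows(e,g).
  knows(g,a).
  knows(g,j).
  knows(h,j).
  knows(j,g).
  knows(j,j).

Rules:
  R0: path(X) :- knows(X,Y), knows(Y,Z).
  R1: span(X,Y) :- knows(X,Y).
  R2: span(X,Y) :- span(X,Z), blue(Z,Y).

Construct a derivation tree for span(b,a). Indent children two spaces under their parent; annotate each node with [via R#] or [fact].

span(b,a)  [via R2]
  span(b,b)  [via R1]
    knows(b,b)  [fact]
  blue(b,a)  [fact]

round 1: derive span(a,a) via R1 from knows(a,a)
round 1: derive span(a,h) via R1 from knows(a,h)
round 1: derive span(a,j) via R1 from knows(a,j)
round 1: derive span(b,b) via R1 from knows(b,b)
round 1: derive span(b,h) via R1 from knows(b,h)
round 1: derive span(e,e) via R1 from knows(e,e)
round 1: derive span(e,g) via R1 from knows(e,g)
round 1: derive span(g,a) via R1 from knows(g,a)
round 1: derive span(g,j) via R1 from knows(g,j)
round 1: derive span(h,j) via R1 from knows(h,j)
round 1: derive span(j,g) via R1 from knows(j,g)
round 1: derive span(j,j) via R1 from knows(j,j)
round 2: derive span(a,e) via R2 from span(a,j), blue(j,e)
round 2: derive span(b,a) via R2 from span(b,b), blue(b,a)
round 2: derive span(b,j) via R2 from span(b,b), blue(b,j)
round 2: derive span(e,a) via R2 from span(e,e), blue(e,a)
round 2: derive span(e,j) via R2 from span(e,g), blue(g,j)
round 2: derive span(g,e) via R2 from span(g,j), blue(j,e)
round 2: derive span(g,h) via R2 from span(g,a), blue(a,h)
round 2: derive span(h,e) via R2 from span(h,j), blue(j,e)
round 2: derive span(j,e) via R2 from span(j,g), blue(g,e)
round 3: derive span(a,g) via R2 from span(a,e), blue(e,g)
round 3: derive span(b,e) via R2 from span(b,j), blue(j,e)
round 3: derive span(e,h) via R2 from span(e,a), blue(a,h)
round 3: derive span(g,g) via R2 from span(g,e), blue(e,g)
round 3: derive span(h,a) via R2 from span(h,e), blue(e,a)
round 3: derive span(h,g) via R2 from span(h,e), blue(e,g)
round 3: derive span(j,a) via R2 from span(j,e), blue(e,a)
round 4: derive span(b,g) via R2 from span(b,e), blue(e,g)
round 4: derive span(h,h) via R2 from span(h,a), blue(a,h)
round 4: derive span(j,h) via R2 from span(j,a), blue(a,h)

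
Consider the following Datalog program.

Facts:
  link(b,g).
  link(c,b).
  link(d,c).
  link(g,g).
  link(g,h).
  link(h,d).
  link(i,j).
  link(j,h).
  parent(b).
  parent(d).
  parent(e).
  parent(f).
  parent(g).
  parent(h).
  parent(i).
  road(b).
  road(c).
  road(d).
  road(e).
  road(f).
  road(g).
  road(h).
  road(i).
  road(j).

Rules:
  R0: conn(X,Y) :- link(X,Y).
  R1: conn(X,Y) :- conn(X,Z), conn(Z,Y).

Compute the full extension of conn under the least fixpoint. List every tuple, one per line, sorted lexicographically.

round 1: derive conn(b,g) via R0 from link(b,g)
round 1: derive conn(c,b) via R0 from link(c,b)
round 1: derive conn(d,c) via R0 from link(d,c)
round 1: derive conn(g,g) via R0 from link(g,g)
round 1: derive conn(g,h) via R0 from link(g,h)
round 1: derive conn(h,d) via R0 from link(h,d)
round 1: derive conn(i,j) via R0 from link(i,j)
round 1: derive conn(j,h) via R0 from link(j,h)
round 2: derive conn(b,h) via R1 from conn(b,g), conn(g,h)
round 2: derive conn(c,g) via R1 from conn(c,b), conn(b,g)
round 2: derive conn(d,b) via R1 from conn(d,c), conn(c,b)
round 2: derive conn(g,d) via R1 from conn(g,h), conn(h,d)
round 2: derive conn(h,c) via R1 from conn(h,d), conn(d,c)
round 2: derive conn(i,h) via R1 from conn(i,j), conn(j,h)
round 2: derive conn(j,d) via R1 from conn(j,h), conn(h,d)
round 3: derive conn(b,c) via R1 from conn(b,h), conn(h,c)
round 3: derive conn(b,d) via R1 from conn(b,g), conn(g,d)
round 3: derive conn(c,d) via R1 from conn(c,g), conn(g,d)
round 3: derive conn(c,h) via R1 from conn(c,b), conn(b,h)
round 3: derive conn(d,g) via R1 from conn(d,b), conn(b,g)
round 3: derive conn(d,h) via R1 from conn(d,b), conn(b,h)
round 3: derive conn(g,b) via R1 from conn(g,d), conn(d,b)
round 3: derive conn(g,c) via R1 from conn(g,d), conn(d,c)
round 3: derive conn(h,b) via R1 from conn(h,c), conn(c,b)
round 3: derive conn(h,g) via R1 from conn(h,c), conn(c,g)
round 3: derive conn(i,c) via R1 from conn(i,h), conn(h,c)
round 3: derive conn(i,d) via R1 from conn(i,h), conn(h,d)
round 3: derive conn(j,b) via R1 from conn(j,d), conn(d,b)
round 3: derive conn(j,c) via R1 from conn(j,d), conn(d,c)
round 4: derive conn(b,b) via R1 from conn(b,c), conn(c,b)
round 4: derive conn(c,c) via R1 from conn(c,b), conn(b,c)
round 4: derive conn(d,d) via R1 from conn(d,b), conn(b,d)
round 4: derive conn(h,h) via R1 from conn(h,b), conn(b,h)
round 4: derive conn(i,b) via R1 from conn(i,c), conn(c,b)
round 4: derive conn(i,g) via R1 from conn(i,c), conn(c,g)
round 4: derive conn(j,g) via R1 from conn(j,b), conn(b,g)

conn(b,b)
conn(b,c)
conn(b,d)
conn(b,g)
conn(b,h)
conn(c,b)
conn(c,c)
conn(c,d)
conn(c,g)
conn(c,h)
conn(d,b)
conn(d,c)
conn(d,d)
conn(d,g)
conn(d,h)
conn(g,b)
conn(g,c)
conn(g,d)
conn(g,g)
conn(g,h)
conn(h,b)
conn(h,c)
conn(h,d)
conn(h,g)
conn(h,h)
conn(i,b)
conn(i,c)
conn(i,d)
conn(i,g)
conn(i,h)
conn(i,j)
conn(j,b)
conn(j,c)
conn(j,d)
conn(j,g)
conn(j,h)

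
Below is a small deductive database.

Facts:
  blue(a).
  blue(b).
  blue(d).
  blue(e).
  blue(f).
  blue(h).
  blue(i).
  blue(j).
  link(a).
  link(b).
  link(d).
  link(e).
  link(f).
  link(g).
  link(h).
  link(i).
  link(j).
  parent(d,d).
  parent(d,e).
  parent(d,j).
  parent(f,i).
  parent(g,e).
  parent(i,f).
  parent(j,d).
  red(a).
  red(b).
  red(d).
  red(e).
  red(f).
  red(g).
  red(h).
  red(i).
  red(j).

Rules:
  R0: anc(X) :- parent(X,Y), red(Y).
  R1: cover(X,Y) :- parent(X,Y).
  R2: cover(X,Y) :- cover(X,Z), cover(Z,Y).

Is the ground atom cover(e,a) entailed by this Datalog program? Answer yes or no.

round 1: derive cover(d,d) via R1 from parent(d,d)
round 1: derive cover(d,e) via R1 from parent(d,e)
round 1: derive cover(d,j) via R1 from parent(d,j)
round 1: derive cover(f,i) via R1 from parent(f,i)
round 1: derive cover(g,e) via R1 from parent(g,e)
round 1: derive cover(i,f) via R1 from parent(i,f)
round 1: derive cover(j,d) via R1 from parent(j,d)
round 2: derive cover(f,f) via R2 from cover(f,i), cover(i,f)
round 2: derive cover(i,i) via R2 from cover(i,f), cover(f,i)
round 2: derive cover(j,e) via R2 from cover(j,d), cover(d,e)
round 2: derive cover(j,j) via R2 from cover(j,d), cover(d,j)

no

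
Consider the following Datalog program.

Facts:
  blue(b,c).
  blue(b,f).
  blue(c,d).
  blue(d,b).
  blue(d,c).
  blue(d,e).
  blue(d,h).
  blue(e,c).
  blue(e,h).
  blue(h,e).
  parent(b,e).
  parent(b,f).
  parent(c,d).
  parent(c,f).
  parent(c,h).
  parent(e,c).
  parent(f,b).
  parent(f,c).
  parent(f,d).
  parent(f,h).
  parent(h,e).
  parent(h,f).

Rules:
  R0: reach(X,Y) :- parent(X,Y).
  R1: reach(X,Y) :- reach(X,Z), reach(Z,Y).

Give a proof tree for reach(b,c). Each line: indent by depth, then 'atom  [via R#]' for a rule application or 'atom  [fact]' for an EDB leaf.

reach(b,c)  [via R1]
  reach(b,e)  [via R0]
    parent(b,e)  [fact]
  reach(e,c)  [via R0]
    parent(e,c)  [fact]

round 1: derive reach(b,e) via R0 from parent(b,e)
round 1: derive reach(b,f) via R0 from parent(b,f)
round 1: derive reach(c,d) via R0 from parent(c,d)
round 1: derive reach(c,f) via R0 from parent(c,f)
round 1: derive reach(c,h) via R0 from parent(c,h)
round 1: derive reach(e,c) via R0 from parent(e,c)
round 1: derive reach(f,b) via R0 from parent(f,b)
round 1: derive reach(f,c) via R0 from parent(f,c)
round 1: derive reach(f,d) via R0 from parent(f,d)
round 1: derive reach(f,h) via R0 from parent(f,h)
round 1: derive reach(h,e) via R0 from parent(h,e)
round 1: derive reach(h,f) via R0 from parent(h,f)
round 2: derive reach(b,b) via R1 from reach(b,f), reach(f,b)
round 2: derive reach(b,c) via R1 from reach(b,e), reach(e,c)
round 2: derive reach(b,d) via R1 from reach(b,f), reach(f,d)
round 2: derive reach(b,h) via R1 from reach(b,f), reach(f,h)
round 2: derive reach(c,b) via R1 from reach(c,f), reach(f,b)
round 2: derive reach(c,c) via R1 from reach(c,f), reach(f,c)
round 2: derive reach(c,e) via R1 from reach(c,h), reach(h,e)
round 2: derive reach(e,d) via R1 from reach(e,c), reach(c,d)
round 2: derive reach(e,f) via R1 from reach(e,c), reach(c,f)
round 2: derive reach(e,h) via R1 from reach(e,c), reach(c,h)
round 2: derive reach(f,e) via R1 from reach(f,b), reach(b,e)
round 2: derive reach(f,f) via R1 from reach(f,b), reach(b,f)
round 2: derive reach(h,b) via R1 from reach(h,f), reach(f,b)
round 2: derive reach(h,c) via R1 from reach(h,e), reach(e,c)
round 2: derive reach(h,d) via R1 from reach(h,f), reach(f,d)
round 2: derive reach(h,h) via R1 from reach(h,f), reach(f,h)
round 3: derive reach(e,b) via R1 from reach(e,c), reach(c,b)
round 3: derive reach(e,e) via R1 from reach(e,c), reach(c,e)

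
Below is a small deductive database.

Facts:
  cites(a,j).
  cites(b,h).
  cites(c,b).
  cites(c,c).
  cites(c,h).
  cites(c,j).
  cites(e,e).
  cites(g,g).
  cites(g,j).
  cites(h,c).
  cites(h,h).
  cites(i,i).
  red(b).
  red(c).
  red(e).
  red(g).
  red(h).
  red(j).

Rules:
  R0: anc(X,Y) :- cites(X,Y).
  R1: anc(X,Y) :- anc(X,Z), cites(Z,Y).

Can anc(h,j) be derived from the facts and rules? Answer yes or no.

round 1: derive anc(a,j) via R0 from cites(a,j)
round 1: derive anc(b,h) via R0 from cites(b,h)
round 1: derive anc(c,b) via R0 from cites(c,b)
round 1: derive anc(c,c) via R0 from cites(c,c)
round 1: derive anc(c,h) via R0 from cites(c,h)
round 1: derive anc(c,j) via R0 from cites(c,j)
round 1: derive anc(e,e) via R0 from cites(e,e)
round 1: derive anc(g,g) via R0 from cites(g,g)
round 1: derive anc(g,j) via R0 from cites(g,j)
round 1: derive anc(h,c) via R0 from cites(h,c)
round 1: derive anc(h,h) via R0 from cites(h,h)
round 1: derive anc(i,i) via R0 from cites(i,i)
round 2: derive anc(b,c) via R1 from anc(b,h), cites(h,c)
round 2: derive anc(h,b) via R1 from anc(h,c), cites(c,b)
round 2: derive anc(h,j) via R1 from anc(h,c), cites(c,j)
round 3: derive anc(b,b) via R1 from anc(b,c), cites(c,b)
round 3: derive anc(b,j) via R1 from anc(b,c), cites(c,j)

yes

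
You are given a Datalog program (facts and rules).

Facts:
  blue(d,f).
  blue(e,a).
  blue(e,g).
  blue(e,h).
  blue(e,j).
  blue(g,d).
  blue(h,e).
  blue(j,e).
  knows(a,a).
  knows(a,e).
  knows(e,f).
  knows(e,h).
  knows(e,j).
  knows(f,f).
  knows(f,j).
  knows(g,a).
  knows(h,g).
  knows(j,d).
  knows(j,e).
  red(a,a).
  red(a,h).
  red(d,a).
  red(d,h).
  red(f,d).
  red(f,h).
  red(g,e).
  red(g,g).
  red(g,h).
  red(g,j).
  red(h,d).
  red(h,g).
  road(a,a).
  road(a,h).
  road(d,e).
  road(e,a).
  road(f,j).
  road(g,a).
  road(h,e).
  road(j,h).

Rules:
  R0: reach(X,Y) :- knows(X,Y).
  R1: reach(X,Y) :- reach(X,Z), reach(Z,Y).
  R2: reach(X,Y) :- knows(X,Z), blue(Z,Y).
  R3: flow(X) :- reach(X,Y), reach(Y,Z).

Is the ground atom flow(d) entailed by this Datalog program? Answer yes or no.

no

round 1: derive reach(a,a) via R0 from knows(a,a)
round 1: derive reach(a,e) via R0 from knows(a,e)
round 1: derive reach(e,f) via R0 from knows(e,f)
round 1: derive reach(e,h) via R0 from knows(e,h)
round 1: derive reach(e,j) via R0 from knows(e,j)
round 1: derive reach(f,f) via R0 from knows(f,f)
round 1: derive reach(f,j) via R0 from knows(f,j)
round 1: derive reach(g,a) via R0 from knows(g,a)
round 1: derive reach(h,g) via R0 from knows(h,g)
round 1: derive reach(j,d) via R0 from knows(j,d)
round 1: derive reach(j,e) via R0 from knows(j,e)
round 1: derive reach(a,g) via R2 from knows(a,e), blue(e,g)
round 1: derive reach(a,h) via R2 from knows(a,e), blue(e,h)
round 1: derive reach(a,j) via R2 from knows(a,e), blue(e,j)
round 1: derive reach(e,e) via R2 from knows(e,h), blue(h,e)
round 1: derive reach(f,e) via R2 from knows(f,j), blue(j,e)
round 1: derive reach(h,d) via R2 from knows(h,g), blue(g,d)
round 1: derive reach(j,a) via R2 from knows(j,e), blue(e,a)
round 1: derive reach(j,f) via R2 from knows(j,d), blue(d,f)
round 1: derive reach(j,g) via R2 from knows(j,e), blue(e,g)
round 1: derive reach(j,h) via R2 from knows(j,e), blue(e,h)
round 1: derive reach(j,j) via R2 from knows(j,e), blue(e,j)
round 2: derive reach(a,d) via R1 from reach(a,h), reach(h,d)
round 2: derive reach(a,f) via R1 from reach(a,e), reach(e,f)
round 2: derive reach(e,a) via R1 from reach(e,j), reach(j,a)
round 2: derive reach(e,d) via R1 from reach(e,h), reach(h,d)
round 2: derive reach(e,g) via R1 from reach(e,h), reach(h,g)
round 2: derive reach(f,a) via R1 from reach(f,j), reach(j,a)
round 2: derive reach(f,d) via R1 from reach(f,j), reach(j,d)
round 2: derive reach(f,g) via R1 from reach(f,j), reach(j,g)
round 2: derive reach(f,h) via R1 from reach(f,e), reach(e,h)
round 2: derive reach(g,e) via R1 from reach(g,a), reach(a,e)
round 2: derive reach(g,g) via R1 from reach(g,a), reach(a,g)
round 2: derive reach(g,h) via R1 from reach(g,a), reach(a,h)
round 2: derive reach(g,j) via R1 from reach(g,a), reach(a,j)
round 2: derive reach(h,a) via R1 from reach(h,g), reach(g,a)
round 2: derive flow(a) via R3 from reach(a,a), reach(a,a)
round 2: derive flow(e) via R3 from reach(e,e), reach(e,e)
round 2: derive flow(f) via R3 from reach(f,e), reach(e,e)
round 2: derive flow(g) via R3 from reach(g,a), reach(a,a)
round 2: derive flow(h) via R3 from reach(h,g), reach(g,a)
round 2: derive flow(j) via R3 from reach(j,a), reach(a,a)
round 3: derive reach(g,d) via R1 from reach(g,a), reach(a,d)
round 3: derive reach(g,f) via R1 from reach(g,a), reach(a,f)
round 3: derive reach(h,e) via R1 from reach(h,a), reach(a,e)
round 3: derive reach(h,f) via R1 from reach(h,a), reach(a,f)
round 3: derive reach(h,h) via R1 from reach(h,a), reach(a,h)
round 3: derive reach(h,j) via R1 from reach(h,a), reach(a,j)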